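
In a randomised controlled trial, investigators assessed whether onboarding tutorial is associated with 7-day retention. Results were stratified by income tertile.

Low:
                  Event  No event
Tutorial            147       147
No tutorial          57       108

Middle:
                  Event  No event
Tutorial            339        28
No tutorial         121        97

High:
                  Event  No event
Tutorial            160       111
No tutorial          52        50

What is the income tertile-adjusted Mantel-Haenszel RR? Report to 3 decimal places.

1.484

RR_MH = Σ(aᵢ·n₀ᵢ/nᵢ) / Σ(cᵢ·n₁ᵢ/nᵢ), with n₁ᵢ = aᵢ+bᵢ (exposed), n₀ᵢ = cᵢ+dᵢ (unexposed), nᵢ = n₁ᵢ+n₀ᵢ.
Stratum 1 (Low): n₁ = 294, n₀ = 165, n = 459; a·n₀/n = 147·165/459 = 52.8431; c·n₁/n = 57·294/459 = 36.5098
Stratum 2 (Middle): n₁ = 367, n₀ = 218, n = 585; a·n₀/n = 339·218/585 = 126.3282; c·n₁/n = 121·367/585 = 75.9094
Stratum 3 (High): n₁ = 271, n₀ = 102, n = 373; a·n₀/n = 160·102/373 = 43.7534; c·n₁/n = 52·271/373 = 37.7802
RR_MH = (52.8431 + 126.3282 + 43.7534) / (36.5098 + 75.9094 + 37.7802) = 222.9247 / 150.1994 = 1.48419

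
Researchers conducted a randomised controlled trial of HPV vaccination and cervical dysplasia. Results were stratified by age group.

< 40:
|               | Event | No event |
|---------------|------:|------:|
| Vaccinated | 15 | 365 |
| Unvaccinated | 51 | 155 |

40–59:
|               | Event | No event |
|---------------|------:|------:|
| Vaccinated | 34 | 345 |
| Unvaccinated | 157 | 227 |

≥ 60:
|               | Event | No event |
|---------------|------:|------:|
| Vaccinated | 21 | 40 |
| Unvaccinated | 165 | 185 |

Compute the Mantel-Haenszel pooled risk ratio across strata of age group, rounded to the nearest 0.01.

0.30

RR_MH = Σ(aᵢ·n₀ᵢ/nᵢ) / Σ(cᵢ·n₁ᵢ/nᵢ), with n₁ᵢ = aᵢ+bᵢ (exposed), n₀ᵢ = cᵢ+dᵢ (unexposed), nᵢ = n₁ᵢ+n₀ᵢ.
Stratum 1 (< 40): n₁ = 380, n₀ = 206, n = 586; a·n₀/n = 15·206/586 = 5.2730; c·n₁/n = 51·380/586 = 33.0717
Stratum 2 (40–59): n₁ = 379, n₀ = 384, n = 763; a·n₀/n = 34·384/763 = 17.1114; c·n₁/n = 157·379/763 = 77.9856
Stratum 3 (≥ 60): n₁ = 61, n₀ = 350, n = 411; a·n₀/n = 21·350/411 = 17.8832; c·n₁/n = 165·61/411 = 24.4891
RR_MH = (5.2730 + 17.1114 + 17.8832) / (33.0717 + 77.9856 + 24.4891) = 40.2677 / 135.5463 = 0.29708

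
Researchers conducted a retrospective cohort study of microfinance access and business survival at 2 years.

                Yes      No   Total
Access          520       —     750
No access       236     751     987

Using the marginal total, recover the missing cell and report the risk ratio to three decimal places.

The missing cell is in the exposed row: 750 − 520 = 230.
So a = 520, b = 230, c = 236, d = 751.
RR = [a/(a+b)] / [c/(c+d)] = (520/750) / (236/987) = 0.69333/0.23911 = 2.89966

2.900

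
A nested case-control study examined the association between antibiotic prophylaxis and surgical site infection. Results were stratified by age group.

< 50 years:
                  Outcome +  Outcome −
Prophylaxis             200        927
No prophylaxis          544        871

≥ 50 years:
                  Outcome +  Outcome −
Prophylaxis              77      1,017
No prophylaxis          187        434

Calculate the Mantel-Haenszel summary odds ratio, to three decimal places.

0.285

OR_MH = Σ(aᵢdᵢ/nᵢ) / Σ(bᵢcᵢ/nᵢ), where nᵢ is the stratum total.
Stratum 1 (< 50 years): n = 2542; a·d/n = 200·871/2542 = 68.5287; b·c/n = 927·544/2542 = 198.3824
Stratum 2 (≥ 50 years): n = 1715; a·d/n = 77·434/1715 = 19.4857; b·c/n = 1017·187/1715 = 110.8915
OR_MH = (68.5287 + 19.4857) / (198.3824 + 110.8915) = 88.0144 / 309.2739 = 0.28458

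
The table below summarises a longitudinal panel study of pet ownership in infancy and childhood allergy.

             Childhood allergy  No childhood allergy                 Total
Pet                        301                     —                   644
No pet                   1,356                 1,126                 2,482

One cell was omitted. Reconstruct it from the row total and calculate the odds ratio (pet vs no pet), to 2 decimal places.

The missing cell is in the exposed row: 644 − 301 = 343.
So a = 301, b = 343, c = 1356, d = 1126.
OR = (a·d)/(b·c) = (301 × 1126) / (343 × 1356) = 338926 / 465108 = 0.72870

0.73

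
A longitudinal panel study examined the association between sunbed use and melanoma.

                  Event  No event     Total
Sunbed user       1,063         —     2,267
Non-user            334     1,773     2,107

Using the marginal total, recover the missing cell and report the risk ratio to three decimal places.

2.958

The missing cell is in the exposed row: 2267 − 1063 = 1204.
So a = 1063, b = 1204, c = 334, d = 1773.
RR = [a/(a+b)] / [c/(c+d)] = (1063/2267) / (334/2107) = 0.46890/0.15852 = 2.95801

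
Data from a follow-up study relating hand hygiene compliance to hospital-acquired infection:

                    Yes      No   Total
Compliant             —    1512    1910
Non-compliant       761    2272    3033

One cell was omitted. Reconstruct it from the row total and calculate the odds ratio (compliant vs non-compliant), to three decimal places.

The missing cell is in the exposed row: 1910 − 1512 = 398.
So a = 398, b = 1512, c = 761, d = 2272.
OR = (a·d)/(b·c) = (398 × 2272) / (1512 × 761) = 904256 / 1150632 = 0.78588

0.786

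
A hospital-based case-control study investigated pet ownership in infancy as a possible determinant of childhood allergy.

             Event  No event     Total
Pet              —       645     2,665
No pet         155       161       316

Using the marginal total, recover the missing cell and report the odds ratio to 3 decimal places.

3.253

The missing cell is in the exposed row: 2665 − 645 = 2020.
So a = 2020, b = 645, c = 155, d = 161.
OR = (a·d)/(b·c) = (2020 × 161) / (645 × 155) = 325220 / 99975 = 3.25301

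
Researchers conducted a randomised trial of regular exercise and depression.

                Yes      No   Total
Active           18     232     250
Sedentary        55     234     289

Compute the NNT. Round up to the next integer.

9

Risk in treated group = 18/250 = 0.07200; risk in control = 55/289 = 0.19031.
Absolute risk reduction = 0.19031 − 0.07200 = 0.11831
NNT = 1 / ARR = 1 / 0.11831 = 8.452 → round up → 9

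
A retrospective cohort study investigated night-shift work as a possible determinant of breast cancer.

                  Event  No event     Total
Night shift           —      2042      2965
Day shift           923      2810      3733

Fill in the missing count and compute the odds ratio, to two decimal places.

1.38

The missing cell is in the exposed row: 2965 − 2042 = 923.
So a = 923, b = 2042, c = 923, d = 2810.
OR = (a·d)/(b·c) = (923 × 2810) / (2042 × 923) = 2593630 / 1884766 = 1.37610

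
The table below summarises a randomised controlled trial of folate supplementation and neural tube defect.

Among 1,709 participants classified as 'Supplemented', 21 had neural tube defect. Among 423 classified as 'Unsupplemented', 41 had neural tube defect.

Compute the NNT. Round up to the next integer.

Risk in treated group = 21/1709 = 0.01229; risk in control = 41/423 = 0.09693.
Absolute risk reduction = 0.09693 − 0.01229 = 0.08464
NNT = 1 / ARR = 1 / 0.08464 = 11.815 → round up → 12

12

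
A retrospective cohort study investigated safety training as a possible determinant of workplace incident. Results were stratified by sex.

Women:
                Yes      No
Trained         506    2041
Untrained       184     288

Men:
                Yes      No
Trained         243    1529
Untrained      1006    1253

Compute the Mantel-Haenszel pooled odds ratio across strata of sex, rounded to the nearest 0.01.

OR_MH = Σ(aᵢdᵢ/nᵢ) / Σ(bᵢcᵢ/nᵢ), where nᵢ is the stratum total.
Stratum 1 (Women): n = 3019; a·d/n = 506·288/3019 = 48.2703; b·c/n = 2041·184/3019 = 124.3935
Stratum 2 (Men): n = 4031; a·d/n = 243·1253/4031 = 75.5344; b·c/n = 1529·1006/4031 = 381.5862
OR_MH = (48.2703 + 75.5344) / (124.3935 + 381.5862) = 123.8046 / 505.9797 = 0.24468

0.24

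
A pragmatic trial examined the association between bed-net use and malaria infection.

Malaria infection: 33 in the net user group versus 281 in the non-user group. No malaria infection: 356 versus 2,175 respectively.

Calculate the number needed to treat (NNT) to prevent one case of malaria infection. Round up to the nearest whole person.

Risk in treated group = 33/389 = 0.08483; risk in control = 281/2456 = 0.11441.
Absolute risk reduction = 0.11441 − 0.08483 = 0.02958
NNT = 1 / ARR = 1 / 0.02958 = 33.806 → round up → 34

34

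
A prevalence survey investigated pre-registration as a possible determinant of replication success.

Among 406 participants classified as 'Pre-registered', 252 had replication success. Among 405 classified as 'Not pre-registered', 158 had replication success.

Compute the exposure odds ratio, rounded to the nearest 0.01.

2.56

From the description: a = 252, b = 154, c = 158, d = 247.
OR = (a·d)/(b·c) = (252 × 247) / (154 × 158) = 62244 / 24332 = 2.55811
The odds of replication success are about 2.56 times as high in the pre-registered group.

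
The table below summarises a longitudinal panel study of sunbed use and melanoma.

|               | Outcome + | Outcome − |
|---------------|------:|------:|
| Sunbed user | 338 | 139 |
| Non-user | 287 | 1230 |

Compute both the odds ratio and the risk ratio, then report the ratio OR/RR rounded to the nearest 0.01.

2.78

Cells: a = 338, b = 139, c = 287, d = 1230.
OR = (338·1230)/(139·287) = 415740/39893 = 10.42138
Risk in exposed = 338/477 = 0.70860; risk in unexposed = 287/1517 = 0.18919; RR = 3.74543
OR/RR = 10.42138 / 3.74543 = 2.78242
The outcome is not rare, so the OR lies further from 1 than the RR.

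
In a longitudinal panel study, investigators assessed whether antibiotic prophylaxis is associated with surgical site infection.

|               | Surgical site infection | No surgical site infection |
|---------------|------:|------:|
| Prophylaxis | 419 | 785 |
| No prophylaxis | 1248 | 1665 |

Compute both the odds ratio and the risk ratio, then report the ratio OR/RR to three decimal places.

0.877

Cells: a = 419, b = 785, c = 1248, d = 1665.
OR = (419·1665)/(785·1248) = 697635/979680 = 0.71210
Risk in exposed = 419/1204 = 0.34801; risk in unexposed = 1248/2913 = 0.42842; RR = 0.81229
OR/RR = 0.71210 / 0.81229 = 0.87666
The outcome is not rare, so the OR lies further from 1 than the RR.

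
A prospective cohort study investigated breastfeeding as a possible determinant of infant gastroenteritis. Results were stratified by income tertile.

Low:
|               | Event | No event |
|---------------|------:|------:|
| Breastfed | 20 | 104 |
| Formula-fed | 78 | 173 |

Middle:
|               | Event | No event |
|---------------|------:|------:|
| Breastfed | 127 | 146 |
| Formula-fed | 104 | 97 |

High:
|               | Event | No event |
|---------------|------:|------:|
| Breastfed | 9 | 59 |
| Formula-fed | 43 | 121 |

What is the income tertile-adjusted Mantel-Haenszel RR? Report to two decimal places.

0.75

RR_MH = Σ(aᵢ·n₀ᵢ/nᵢ) / Σ(cᵢ·n₁ᵢ/nᵢ), with n₁ᵢ = aᵢ+bᵢ (exposed), n₀ᵢ = cᵢ+dᵢ (unexposed), nᵢ = n₁ᵢ+n₀ᵢ.
Stratum 1 (Low): n₁ = 124, n₀ = 251, n = 375; a·n₀/n = 20·251/375 = 13.3867; c·n₁/n = 78·124/375 = 25.7920
Stratum 2 (Middle): n₁ = 273, n₀ = 201, n = 474; a·n₀/n = 127·201/474 = 53.8544; c·n₁/n = 104·273/474 = 59.8987
Stratum 3 (High): n₁ = 68, n₀ = 164, n = 232; a·n₀/n = 9·164/232 = 6.3621; c·n₁/n = 43·68/232 = 12.6034
RR_MH = (13.3867 + 53.8544 + 6.3621) / (25.7920 + 59.8987 + 12.6034) = 73.6032 / 98.2942 = 0.74880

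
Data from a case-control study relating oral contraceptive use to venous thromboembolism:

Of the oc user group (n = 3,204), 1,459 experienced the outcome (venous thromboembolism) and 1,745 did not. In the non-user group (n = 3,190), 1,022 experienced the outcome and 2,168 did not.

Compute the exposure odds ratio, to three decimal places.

1.774

From the description: a = 1459, b = 1745, c = 1022, d = 2168.
OR = (a·d)/(b·c) = (1459 × 2168) / (1745 × 1022) = 3163112 / 1783390 = 1.77365
The odds of venous thromboembolism are about 1.77 times as high in the oc user group.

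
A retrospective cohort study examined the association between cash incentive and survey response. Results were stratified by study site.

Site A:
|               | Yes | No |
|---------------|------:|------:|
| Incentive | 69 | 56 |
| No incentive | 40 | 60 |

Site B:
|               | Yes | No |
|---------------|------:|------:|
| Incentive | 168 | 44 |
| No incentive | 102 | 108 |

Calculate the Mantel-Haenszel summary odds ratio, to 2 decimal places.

2.98

OR_MH = Σ(aᵢdᵢ/nᵢ) / Σ(bᵢcᵢ/nᵢ), where nᵢ is the stratum total.
Stratum 1 (Site A): n = 225; a·d/n = 69·60/225 = 18.4000; b·c/n = 56·40/225 = 9.9556
Stratum 2 (Site B): n = 422; a·d/n = 168·108/422 = 42.9953; b·c/n = 44·102/422 = 10.6351
OR_MH = (18.4000 + 42.9953) / (9.9556 + 10.6351) = 61.3953 / 20.5906 = 2.98171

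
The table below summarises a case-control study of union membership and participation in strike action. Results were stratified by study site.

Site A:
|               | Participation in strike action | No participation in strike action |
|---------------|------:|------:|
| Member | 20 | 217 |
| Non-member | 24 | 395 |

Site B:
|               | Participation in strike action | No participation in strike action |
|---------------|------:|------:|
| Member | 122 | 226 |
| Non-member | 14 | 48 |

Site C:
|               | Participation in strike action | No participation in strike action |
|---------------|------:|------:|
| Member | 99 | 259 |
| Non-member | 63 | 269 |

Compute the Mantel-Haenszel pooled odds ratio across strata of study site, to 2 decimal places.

OR_MH = Σ(aᵢdᵢ/nᵢ) / Σ(bᵢcᵢ/nᵢ), where nᵢ is the stratum total.
Stratum 1 (Site A): n = 656; a·d/n = 20·395/656 = 12.0427; b·c/n = 217·24/656 = 7.9390
Stratum 2 (Site B): n = 410; a·d/n = 122·48/410 = 14.2829; b·c/n = 226·14/410 = 7.7171
Stratum 3 (Site C): n = 690; a·d/n = 99·269/690 = 38.5957; b·c/n = 259·63/690 = 23.6478
OR_MH = (12.0427 + 14.2829 + 38.5957) / (7.9390 + 7.7171 + 23.6478) = 64.9213 / 39.3039 = 1.65178

1.65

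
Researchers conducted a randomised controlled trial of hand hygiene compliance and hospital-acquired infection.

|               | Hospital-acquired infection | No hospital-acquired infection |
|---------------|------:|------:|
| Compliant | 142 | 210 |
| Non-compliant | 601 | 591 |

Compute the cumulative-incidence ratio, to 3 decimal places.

Cells: a = 142, b = 210, c = 601, d = 591.
Risk in exposed = 142/352 = 0.40341; risk in unexposed = 601/1192 = 0.50419.
RR = 0.40341 / 0.50419 = 0.80011
The risk is 20% lower among the exposed than among the unexposed.

0.800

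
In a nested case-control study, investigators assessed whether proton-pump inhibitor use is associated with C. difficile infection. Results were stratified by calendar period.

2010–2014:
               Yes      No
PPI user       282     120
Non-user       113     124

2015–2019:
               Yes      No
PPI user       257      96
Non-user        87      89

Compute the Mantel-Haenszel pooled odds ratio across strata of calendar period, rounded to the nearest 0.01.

2.65

OR_MH = Σ(aᵢdᵢ/nᵢ) / Σ(bᵢcᵢ/nᵢ), where nᵢ is the stratum total.
Stratum 1 (2010–2014): n = 639; a·d/n = 282·124/639 = 54.7230; b·c/n = 120·113/639 = 21.2207
Stratum 2 (2015–2019): n = 529; a·d/n = 257·89/529 = 43.2382; b·c/n = 96·87/529 = 15.7883
OR_MH = (54.7230 + 43.2382) / (21.2207 + 15.7883) = 97.9612 / 37.0089 = 2.64696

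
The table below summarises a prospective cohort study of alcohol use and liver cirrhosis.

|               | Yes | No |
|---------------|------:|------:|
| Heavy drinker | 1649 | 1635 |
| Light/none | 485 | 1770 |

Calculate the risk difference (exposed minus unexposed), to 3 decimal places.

0.287

Cells: a = 1649, b = 1635, c = 485, d = 1770.
Risk in exposed = 1649/3284 = 0.502132; risk in unexposed = 485/2255 = 0.215078.
Risk difference = 0.502132 − 0.215078 = 0.287054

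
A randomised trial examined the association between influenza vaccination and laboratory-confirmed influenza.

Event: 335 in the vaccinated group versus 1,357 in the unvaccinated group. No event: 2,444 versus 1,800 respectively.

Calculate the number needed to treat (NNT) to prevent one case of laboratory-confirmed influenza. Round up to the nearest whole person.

Risk in treated group = 335/2779 = 0.12055; risk in control = 1357/3157 = 0.42984.
Absolute risk reduction = 0.42984 − 0.12055 = 0.30929
NNT = 1 / ARR = 1 / 0.30929 = 3.233 → round up → 4

4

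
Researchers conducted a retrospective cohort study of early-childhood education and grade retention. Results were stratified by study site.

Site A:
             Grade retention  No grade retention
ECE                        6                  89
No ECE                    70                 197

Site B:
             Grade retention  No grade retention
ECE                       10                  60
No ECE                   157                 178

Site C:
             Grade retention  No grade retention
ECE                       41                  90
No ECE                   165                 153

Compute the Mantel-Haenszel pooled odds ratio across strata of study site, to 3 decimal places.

0.294

OR_MH = Σ(aᵢdᵢ/nᵢ) / Σ(bᵢcᵢ/nᵢ), where nᵢ is the stratum total.
Stratum 1 (Site A): n = 362; a·d/n = 6·197/362 = 3.2652; b·c/n = 89·70/362 = 17.2099
Stratum 2 (Site B): n = 405; a·d/n = 10·178/405 = 4.3951; b·c/n = 60·157/405 = 23.2593
Stratum 3 (Site C): n = 449; a·d/n = 41·153/449 = 13.9710; b·c/n = 90·165/449 = 33.0735
OR_MH = (3.2652 + 4.3951 + 13.9710) / (17.2099 + 23.2593 + 33.0735) = 21.6313 / 73.5427 = 0.29413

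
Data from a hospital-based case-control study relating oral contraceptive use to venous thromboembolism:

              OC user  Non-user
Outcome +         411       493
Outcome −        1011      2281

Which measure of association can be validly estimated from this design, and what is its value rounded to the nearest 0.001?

Reading the table with exposure as columns: a = 411 (OC user, case), b = 1011 (OC user, non-case), c = 493 (Non-user, case), d = 2281.
This is a hospital-based case-control study: participants were sampled on outcome status, so risks in the source population cannot be estimated directly — relative risk is not valid here. The odds ratio is the appropriate measure.
OR = (a·d)/(b·c) = (411 × 2281) / (1011 × 493) = 937491 / 498423 = 1.88091

1.881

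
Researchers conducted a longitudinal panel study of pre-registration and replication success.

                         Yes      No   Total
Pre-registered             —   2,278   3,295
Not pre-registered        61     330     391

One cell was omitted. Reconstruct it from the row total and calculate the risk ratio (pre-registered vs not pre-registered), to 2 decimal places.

The missing cell is in the exposed row: 3295 − 2278 = 1017.
So a = 1017, b = 2278, c = 61, d = 330.
RR = [a/(a+b)] / [c/(c+d)] = (1017/3295) / (61/391) = 0.30865/0.15601 = 1.97839

1.98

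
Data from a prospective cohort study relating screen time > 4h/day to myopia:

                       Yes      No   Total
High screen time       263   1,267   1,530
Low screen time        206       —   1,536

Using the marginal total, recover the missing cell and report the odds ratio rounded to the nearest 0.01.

The missing cell is in the unexposed row: 1536 − 206 = 1330.
So a = 263, b = 1267, c = 206, d = 1330.
OR = (a·d)/(b·c) = (263 × 1330) / (1267 × 206) = 349790 / 261002 = 1.34018

1.34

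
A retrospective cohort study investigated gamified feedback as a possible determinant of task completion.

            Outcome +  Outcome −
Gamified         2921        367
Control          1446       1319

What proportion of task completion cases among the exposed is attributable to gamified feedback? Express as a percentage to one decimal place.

Cells: a = 2921, b = 367, c = 1446, d = 1319.
Risk in exposed = 2921/3288 = 0.88838; risk in unexposed = 1446/2765 = 0.52297.
RR = 0.88838/0.52297 = 1.69874
AR% = (RR − 1)/RR × 100 = (1.69874 − 1)/1.69874 × 100 = 41.1328%

41.1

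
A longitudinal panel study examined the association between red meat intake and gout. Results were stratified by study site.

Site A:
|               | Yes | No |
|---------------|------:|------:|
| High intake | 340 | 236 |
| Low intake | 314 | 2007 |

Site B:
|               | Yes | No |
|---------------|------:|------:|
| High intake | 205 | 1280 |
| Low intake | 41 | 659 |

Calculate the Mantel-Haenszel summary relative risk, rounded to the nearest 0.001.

RR_MH = Σ(aᵢ·n₀ᵢ/nᵢ) / Σ(cᵢ·n₁ᵢ/nᵢ), with n₁ᵢ = aᵢ+bᵢ (exposed), n₀ᵢ = cᵢ+dᵢ (unexposed), nᵢ = n₁ᵢ+n₀ᵢ.
Stratum 1 (Site A): n₁ = 576, n₀ = 2321, n = 2897; a·n₀/n = 340·2321/2897 = 272.3990; c·n₁/n = 314·576/2897 = 62.4315
Stratum 2 (Site B): n₁ = 1485, n₀ = 700, n = 2185; a·n₀/n = 205·700/2185 = 65.6751; c·n₁/n = 41·1485/2185 = 27.8650
RR_MH = (272.3990 + 65.6751) / (62.4315 + 27.8650) = 338.0741 / 90.2965 = 3.74405

3.744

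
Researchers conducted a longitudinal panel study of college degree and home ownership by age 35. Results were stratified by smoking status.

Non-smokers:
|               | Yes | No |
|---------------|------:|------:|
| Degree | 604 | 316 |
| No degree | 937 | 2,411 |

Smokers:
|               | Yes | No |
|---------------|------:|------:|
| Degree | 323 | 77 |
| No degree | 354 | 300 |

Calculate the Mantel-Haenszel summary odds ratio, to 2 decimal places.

OR_MH = Σ(aᵢdᵢ/nᵢ) / Σ(bᵢcᵢ/nᵢ), where nᵢ is the stratum total.
Stratum 1 (Non-smokers): n = 4268; a·d/n = 604·2411/4268 = 341.2006; b·c/n = 316·937/4268 = 69.3749
Stratum 2 (Smokers): n = 1054; a·d/n = 323·300/1054 = 91.9355; b·c/n = 77·354/1054 = 25.8615
OR_MH = (341.2006 + 91.9355) / (69.3749 + 25.8615) = 433.1360 / 95.2364 = 4.54801

4.55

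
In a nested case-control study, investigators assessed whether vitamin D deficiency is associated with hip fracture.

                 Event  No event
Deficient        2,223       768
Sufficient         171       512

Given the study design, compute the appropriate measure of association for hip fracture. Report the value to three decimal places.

8.667

Cells: a = 2223, b = 768, c = 171, d = 512.
This is a nested case-control study: participants were sampled on outcome status, so risks in the source population cannot be estimated directly — relative risk is not valid here. The odds ratio is the appropriate measure.
OR = (a·d)/(b·c) = (2223 × 512) / (768 × 171) = 1138176 / 131328 = 8.66667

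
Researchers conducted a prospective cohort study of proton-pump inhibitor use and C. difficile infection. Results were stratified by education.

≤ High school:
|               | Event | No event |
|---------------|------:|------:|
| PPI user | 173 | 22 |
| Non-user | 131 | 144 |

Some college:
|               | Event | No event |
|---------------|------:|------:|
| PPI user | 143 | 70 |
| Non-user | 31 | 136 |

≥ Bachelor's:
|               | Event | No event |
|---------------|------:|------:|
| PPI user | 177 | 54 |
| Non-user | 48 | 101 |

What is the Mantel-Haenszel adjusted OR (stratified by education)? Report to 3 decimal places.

8.103

OR_MH = Σ(aᵢdᵢ/nᵢ) / Σ(bᵢcᵢ/nᵢ), where nᵢ is the stratum total.
Stratum 1 (≤ High school): n = 470; a·d/n = 173·144/470 = 53.0043; b·c/n = 22·131/470 = 6.1319
Stratum 2 (Some college): n = 380; a·d/n = 143·136/380 = 51.1789; b·c/n = 70·31/380 = 5.7105
Stratum 3 (≥ Bachelor's): n = 380; a·d/n = 177·101/380 = 47.0447; b·c/n = 54·48/380 = 6.8211
OR_MH = (53.0043 + 51.1789 + 47.0447) / (6.1319 + 5.7105 + 6.8211) = 151.2279 / 18.6635 = 8.10287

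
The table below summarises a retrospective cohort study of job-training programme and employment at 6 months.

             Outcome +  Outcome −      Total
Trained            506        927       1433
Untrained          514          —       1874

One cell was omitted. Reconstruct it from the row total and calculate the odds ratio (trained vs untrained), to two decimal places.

The missing cell is in the unexposed row: 1874 − 514 = 1360.
So a = 506, b = 927, c = 514, d = 1360.
OR = (a·d)/(b·c) = (506 × 1360) / (927 × 514) = 688160 / 476478 = 1.44426

1.44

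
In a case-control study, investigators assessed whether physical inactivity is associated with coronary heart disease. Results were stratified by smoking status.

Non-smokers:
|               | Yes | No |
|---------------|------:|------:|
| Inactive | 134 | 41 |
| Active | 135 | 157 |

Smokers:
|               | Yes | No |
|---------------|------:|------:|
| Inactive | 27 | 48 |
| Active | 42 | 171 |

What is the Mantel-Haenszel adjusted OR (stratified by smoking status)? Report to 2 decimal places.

OR_MH = Σ(aᵢdᵢ/nᵢ) / Σ(bᵢcᵢ/nᵢ), where nᵢ is the stratum total.
Stratum 1 (Non-smokers): n = 467; a·d/n = 134·157/467 = 45.0493; b·c/n = 41·135/467 = 11.8522
Stratum 2 (Smokers): n = 288; a·d/n = 27·171/288 = 16.0312; b·c/n = 48·42/288 = 7.0000
OR_MH = (45.0493 + 16.0312) / (11.8522 + 7.0000) = 61.0805 / 18.8522 = 3.23996

3.24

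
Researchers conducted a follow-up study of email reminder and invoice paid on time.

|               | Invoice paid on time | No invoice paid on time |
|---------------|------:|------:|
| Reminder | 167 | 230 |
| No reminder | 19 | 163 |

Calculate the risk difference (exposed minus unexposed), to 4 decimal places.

0.3163

Cells: a = 167, b = 230, c = 19, d = 163.
Risk in exposed = 167/397 = 0.420655; risk in unexposed = 19/182 = 0.104396.
Risk difference = 0.420655 − 0.104396 = 0.316259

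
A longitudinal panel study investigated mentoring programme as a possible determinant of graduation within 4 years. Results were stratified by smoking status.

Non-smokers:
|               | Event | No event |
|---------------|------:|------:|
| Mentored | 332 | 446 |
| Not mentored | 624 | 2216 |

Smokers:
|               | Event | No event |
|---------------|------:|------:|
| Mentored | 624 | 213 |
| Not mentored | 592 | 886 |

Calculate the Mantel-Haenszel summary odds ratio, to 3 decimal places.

3.365

OR_MH = Σ(aᵢdᵢ/nᵢ) / Σ(bᵢcᵢ/nᵢ), where nᵢ is the stratum total.
Stratum 1 (Non-smokers): n = 3618; a·d/n = 332·2216/3618 = 203.3477; b·c/n = 446·624/3618 = 76.9221
Stratum 2 (Smokers): n = 2315; a·d/n = 624·886/2315 = 238.8181; b·c/n = 213·592/2315 = 54.4691
OR_MH = (203.3477 + 238.8181) / (76.9221 + 54.4691) = 442.1658 / 131.3912 = 3.36526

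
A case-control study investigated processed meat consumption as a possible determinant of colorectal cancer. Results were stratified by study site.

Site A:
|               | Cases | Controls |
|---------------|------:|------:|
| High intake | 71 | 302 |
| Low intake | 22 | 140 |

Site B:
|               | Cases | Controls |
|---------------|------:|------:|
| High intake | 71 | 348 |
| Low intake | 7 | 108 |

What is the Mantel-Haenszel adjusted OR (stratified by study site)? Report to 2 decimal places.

1.94

OR_MH = Σ(aᵢdᵢ/nᵢ) / Σ(bᵢcᵢ/nᵢ), where nᵢ is the stratum total.
Stratum 1 (Site A): n = 535; a·d/n = 71·140/535 = 18.5794; b·c/n = 302·22/535 = 12.4187
Stratum 2 (Site B): n = 534; a·d/n = 71·108/534 = 14.3596; b·c/n = 348·7/534 = 4.5618
OR_MH = (18.5794 + 14.3596) / (12.4187 + 4.5618) = 32.9390 / 16.9805 = 1.93981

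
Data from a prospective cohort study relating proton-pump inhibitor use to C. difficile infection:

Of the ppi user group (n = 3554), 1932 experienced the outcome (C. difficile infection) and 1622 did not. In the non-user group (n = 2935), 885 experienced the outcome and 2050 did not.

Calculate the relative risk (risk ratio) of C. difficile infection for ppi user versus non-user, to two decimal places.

1.80

From the description: a = 1932, b = 1622, c = 885, d = 2050.
Risk in exposed = 1932/3554 = 0.54361; risk in unexposed = 885/2935 = 0.30153.
RR = 0.54361 / 0.30153 = 1.80283
The risk among the exposed is 1.80 times that among the unexposed.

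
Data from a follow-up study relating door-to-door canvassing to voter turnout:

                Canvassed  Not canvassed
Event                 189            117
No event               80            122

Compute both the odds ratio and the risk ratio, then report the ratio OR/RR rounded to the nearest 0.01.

1.72

Reading the table with exposure as columns: a = 189 (Canvassed, case), b = 80 (Canvassed, non-case), c = 117 (Not canvassed, case), d = 122.
OR = (189·122)/(80·117) = 23058/9360 = 2.46346
Risk in exposed = 189/269 = 0.70260; risk in unexposed = 117/239 = 0.48954; RR = 1.43523
OR/RR = 2.46346 / 1.43523 = 1.71642
The outcome is not rare, so the OR lies further from 1 than the RR.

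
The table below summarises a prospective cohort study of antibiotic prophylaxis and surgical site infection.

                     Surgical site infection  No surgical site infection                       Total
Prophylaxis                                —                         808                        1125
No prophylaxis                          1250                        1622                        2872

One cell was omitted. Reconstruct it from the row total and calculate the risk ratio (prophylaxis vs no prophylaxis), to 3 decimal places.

0.647

The missing cell is in the exposed row: 1125 − 808 = 317.
So a = 317, b = 808, c = 1250, d = 1622.
RR = [a/(a+b)] / [c/(c+d)] = (317/1125) / (1250/2872) = 0.28178/0.43524 = 0.64741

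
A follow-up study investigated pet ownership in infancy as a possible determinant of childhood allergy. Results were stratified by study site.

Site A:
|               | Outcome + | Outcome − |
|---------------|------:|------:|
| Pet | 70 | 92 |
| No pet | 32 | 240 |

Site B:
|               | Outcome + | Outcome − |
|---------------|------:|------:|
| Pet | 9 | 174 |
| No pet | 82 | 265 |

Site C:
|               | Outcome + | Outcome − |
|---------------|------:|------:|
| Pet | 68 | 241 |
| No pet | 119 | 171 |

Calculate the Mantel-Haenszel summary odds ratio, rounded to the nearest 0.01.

OR_MH = Σ(aᵢdᵢ/nᵢ) / Σ(bᵢcᵢ/nᵢ), where nᵢ is the stratum total.
Stratum 1 (Site A): n = 434; a·d/n = 70·240/434 = 38.7097; b·c/n = 92·32/434 = 6.7834
Stratum 2 (Site B): n = 530; a·d/n = 9·265/530 = 4.5000; b·c/n = 174·82/530 = 26.9208
Stratum 3 (Site C): n = 599; a·d/n = 68·171/599 = 19.4124; b·c/n = 241·119/599 = 47.8781
OR_MH = (38.7097 + 4.5000 + 19.4124) / (6.7834 + 26.9208 + 47.8781) = 62.6220 / 81.5823 = 0.76759

0.77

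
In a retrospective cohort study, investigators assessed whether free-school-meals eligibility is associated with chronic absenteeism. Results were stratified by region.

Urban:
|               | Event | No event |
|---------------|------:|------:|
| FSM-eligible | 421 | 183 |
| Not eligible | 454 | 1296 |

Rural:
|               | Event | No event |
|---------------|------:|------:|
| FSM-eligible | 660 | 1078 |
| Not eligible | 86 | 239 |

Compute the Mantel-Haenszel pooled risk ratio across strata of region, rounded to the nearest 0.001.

RR_MH = Σ(aᵢ·n₀ᵢ/nᵢ) / Σ(cᵢ·n₁ᵢ/nᵢ), with n₁ᵢ = aᵢ+bᵢ (exposed), n₀ᵢ = cᵢ+dᵢ (unexposed), nᵢ = n₁ᵢ+n₀ᵢ.
Stratum 1 (Urban): n₁ = 604, n₀ = 1750, n = 2354; a·n₀/n = 421·1750/2354 = 312.9779; c·n₁/n = 454·604/2354 = 116.4894
Stratum 2 (Rural): n₁ = 1738, n₀ = 325, n = 2063; a·n₀/n = 660·325/2063 = 103.9748; c·n₁/n = 86·1738/2063 = 72.4518
RR_MH = (312.9779 + 103.9748) / (116.4894 + 72.4518) = 416.9527 / 188.9411 = 2.20679

2.207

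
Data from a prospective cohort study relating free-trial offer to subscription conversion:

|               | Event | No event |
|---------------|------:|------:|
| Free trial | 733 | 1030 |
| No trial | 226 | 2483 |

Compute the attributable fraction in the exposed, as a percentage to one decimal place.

79.9

Cells: a = 733, b = 1030, c = 226, d = 2483.
Risk in exposed = 733/1763 = 0.41577; risk in unexposed = 226/2709 = 0.08343.
RR = 0.41577/0.08343 = 4.98370
AR% = (RR − 1)/RR × 100 = (4.98370 − 1)/4.98370 × 100 = 79.9346%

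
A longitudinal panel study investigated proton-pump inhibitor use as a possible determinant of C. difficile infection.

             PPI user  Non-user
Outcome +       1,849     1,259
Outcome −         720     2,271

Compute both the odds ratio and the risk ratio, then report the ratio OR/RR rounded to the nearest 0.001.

Reading the table with exposure as columns: a = 1849 (PPI user, case), b = 720 (PPI user, non-case), c = 1259 (Non-user, case), d = 2271.
OR = (1849·2271)/(720·1259) = 4199079/906480 = 4.63229
Risk in exposed = 1849/2569 = 0.71974; risk in unexposed = 1259/3530 = 0.35666; RR = 2.01800
OR/RR = 4.63229 / 2.01800 = 2.29548
The outcome is not rare, so the OR lies further from 1 than the RR.

2.295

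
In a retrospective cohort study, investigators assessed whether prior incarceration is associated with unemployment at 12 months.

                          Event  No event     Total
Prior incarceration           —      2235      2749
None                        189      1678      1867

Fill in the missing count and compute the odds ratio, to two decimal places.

The missing cell is in the exposed row: 2749 − 2235 = 514.
So a = 514, b = 2235, c = 189, d = 1678.
OR = (a·d)/(b·c) = (514 × 1678) / (2235 × 189) = 862492 / 422415 = 2.04181

2.04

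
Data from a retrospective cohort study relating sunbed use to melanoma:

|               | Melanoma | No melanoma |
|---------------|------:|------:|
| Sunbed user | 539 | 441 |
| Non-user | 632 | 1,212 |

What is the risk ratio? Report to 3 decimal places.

Cells: a = 539, b = 441, c = 632, d = 1212.
Risk in exposed = 539/980 = 0.55000; risk in unexposed = 632/1844 = 0.34273.
RR = 0.55000 / 0.34273 = 1.60475
The risk among the exposed is 1.60 times that among the unexposed.

1.605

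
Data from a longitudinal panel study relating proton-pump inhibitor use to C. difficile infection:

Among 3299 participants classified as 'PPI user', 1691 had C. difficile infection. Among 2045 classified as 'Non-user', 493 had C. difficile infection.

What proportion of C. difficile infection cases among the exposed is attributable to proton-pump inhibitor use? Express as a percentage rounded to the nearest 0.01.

52.97

From the description: a = 1691, b = 1608, c = 493, d = 1552.
Risk in exposed = 1691/3299 = 0.51258; risk in unexposed = 493/2045 = 0.24108.
RR = 0.51258/0.24108 = 2.12622
AR% = (RR − 1)/RR × 100 = (2.12622 − 1)/2.12622 × 100 = 52.9681%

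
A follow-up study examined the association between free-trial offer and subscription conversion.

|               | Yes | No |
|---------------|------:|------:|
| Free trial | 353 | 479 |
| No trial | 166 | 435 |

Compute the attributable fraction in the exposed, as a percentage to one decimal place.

Cells: a = 353, b = 479, c = 166, d = 435.
Risk in exposed = 353/832 = 0.42428; risk in unexposed = 166/601 = 0.27621.
RR = 0.42428/0.27621 = 1.53609
AR% = (RR − 1)/RR × 100 = (1.53609 − 1)/1.53609 × 100 = 34.8998%

34.9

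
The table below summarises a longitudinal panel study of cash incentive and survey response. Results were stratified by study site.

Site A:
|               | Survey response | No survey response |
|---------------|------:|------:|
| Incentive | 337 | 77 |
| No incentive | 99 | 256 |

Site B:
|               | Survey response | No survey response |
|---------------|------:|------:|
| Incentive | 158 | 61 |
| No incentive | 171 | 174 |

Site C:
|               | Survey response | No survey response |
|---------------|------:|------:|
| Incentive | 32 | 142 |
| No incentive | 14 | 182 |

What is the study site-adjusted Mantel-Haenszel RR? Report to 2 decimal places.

2.13

RR_MH = Σ(aᵢ·n₀ᵢ/nᵢ) / Σ(cᵢ·n₁ᵢ/nᵢ), with n₁ᵢ = aᵢ+bᵢ (exposed), n₀ᵢ = cᵢ+dᵢ (unexposed), nᵢ = n₁ᵢ+n₀ᵢ.
Stratum 1 (Site A): n₁ = 414, n₀ = 355, n = 769; a·n₀/n = 337·355/769 = 155.5722; c·n₁/n = 99·414/769 = 53.2978
Stratum 2 (Site B): n₁ = 219, n₀ = 345, n = 564; a·n₀/n = 158·345/564 = 96.6489; c·n₁/n = 171·219/564 = 66.3989
Stratum 3 (Site C): n₁ = 174, n₀ = 196, n = 370; a·n₀/n = 32·196/370 = 16.9514; c·n₁/n = 14·174/370 = 6.5838
RR_MH = (155.5722 + 96.6489 + 16.9514) / (53.2978 + 66.3989 + 6.5838) = 269.1725 / 126.2805 = 2.13154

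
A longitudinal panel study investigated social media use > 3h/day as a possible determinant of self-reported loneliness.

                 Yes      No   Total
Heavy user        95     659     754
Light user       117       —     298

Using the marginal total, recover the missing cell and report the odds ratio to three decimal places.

0.223

The missing cell is in the unexposed row: 298 − 117 = 181.
So a = 95, b = 659, c = 117, d = 181.
OR = (a·d)/(b·c) = (95 × 181) / (659 × 117) = 17195 / 77103 = 0.22301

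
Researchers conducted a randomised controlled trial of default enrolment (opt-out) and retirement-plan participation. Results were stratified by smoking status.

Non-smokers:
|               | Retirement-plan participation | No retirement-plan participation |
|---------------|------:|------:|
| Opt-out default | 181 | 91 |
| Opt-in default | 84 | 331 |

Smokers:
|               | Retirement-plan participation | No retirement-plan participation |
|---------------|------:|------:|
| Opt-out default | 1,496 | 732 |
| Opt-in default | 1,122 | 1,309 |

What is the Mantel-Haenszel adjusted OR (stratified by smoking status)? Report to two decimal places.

2.71

OR_MH = Σ(aᵢdᵢ/nᵢ) / Σ(bᵢcᵢ/nᵢ), where nᵢ is the stratum total.
Stratum 1 (Non-smokers): n = 687; a·d/n = 181·331/687 = 87.2067; b·c/n = 91·84/687 = 11.1266
Stratum 2 (Smokers): n = 4659; a·d/n = 1496·1309/4659 = 420.3185; b·c/n = 732·1122/4659 = 176.2833
OR_MH = (87.2067 + 420.3185) / (11.1266 + 176.2833) = 507.5252 / 187.4100 = 2.70810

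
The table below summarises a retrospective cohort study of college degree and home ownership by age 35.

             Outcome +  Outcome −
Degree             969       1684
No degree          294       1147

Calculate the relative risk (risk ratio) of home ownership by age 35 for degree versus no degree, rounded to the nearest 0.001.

1.790

Cells: a = 969, b = 1684, c = 294, d = 1147.
Risk in exposed = 969/2653 = 0.36525; risk in unexposed = 294/1441 = 0.20402.
RR = 0.36525 / 0.20402 = 1.79021
The risk among the exposed is 1.79 times that among the unexposed.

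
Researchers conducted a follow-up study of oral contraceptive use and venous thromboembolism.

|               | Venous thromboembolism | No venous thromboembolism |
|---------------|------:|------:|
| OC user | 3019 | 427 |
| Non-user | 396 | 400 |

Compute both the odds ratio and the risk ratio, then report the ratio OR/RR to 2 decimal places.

4.06

Cells: a = 3019, b = 427, c = 396, d = 400.
OR = (3019·400)/(427·396) = 1207600/169092 = 7.14167
Risk in exposed = 3019/3446 = 0.87609; risk in unexposed = 396/796 = 0.49749; RR = 1.76103
OR/RR = 7.14167 / 1.76103 = 4.05541
The outcome is not rare, so the OR lies further from 1 than the RR.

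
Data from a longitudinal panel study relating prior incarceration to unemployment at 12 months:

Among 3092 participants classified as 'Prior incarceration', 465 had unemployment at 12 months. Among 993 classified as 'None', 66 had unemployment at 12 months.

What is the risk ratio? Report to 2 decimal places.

From the description: a = 465, b = 2627, c = 66, d = 927.
Risk in exposed = 465/3092 = 0.15039; risk in unexposed = 66/993 = 0.06647.
RR = 0.15039 / 0.06647 = 2.26266
The risk among the exposed is 2.26 times that among the unexposed.

2.26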